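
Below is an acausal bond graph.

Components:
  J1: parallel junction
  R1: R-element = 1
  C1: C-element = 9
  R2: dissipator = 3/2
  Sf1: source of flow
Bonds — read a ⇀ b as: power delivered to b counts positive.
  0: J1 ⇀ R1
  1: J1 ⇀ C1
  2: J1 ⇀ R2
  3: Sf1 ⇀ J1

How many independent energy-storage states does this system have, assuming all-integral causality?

β3 stroke at Sf1  (Sf1 fixes flow; stroke at Sf1)
β1 stroke at J1  (C1: C, integral causality)
β0 stroke at R1  (J1: bond 1 brought effort, rest push out)
β2 stroke at R2  (common-e at J1 fixed by 1)

1  (C1 all integral)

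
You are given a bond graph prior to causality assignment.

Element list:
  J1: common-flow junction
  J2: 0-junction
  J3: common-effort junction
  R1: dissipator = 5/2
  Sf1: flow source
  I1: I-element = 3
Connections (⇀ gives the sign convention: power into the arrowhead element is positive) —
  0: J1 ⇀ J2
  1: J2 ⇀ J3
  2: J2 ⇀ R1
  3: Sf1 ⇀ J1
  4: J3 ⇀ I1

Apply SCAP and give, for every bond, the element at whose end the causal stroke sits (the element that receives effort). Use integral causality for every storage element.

#3 stroke at Sf1  (source Sf1 imposes f)
#0 stroke at J1  (J1 flow already set via bond 3)
#4 stroke at I1  (prefer integral on I1)
#1 stroke at J3  (only one effort-in slot at J3)
#2 stroke at J2  (closing 0-jn rule on J2)

bond 0 |J1
bond 1 |J3
bond 2 |J2
bond 3 |Sf1
bond 4 |I1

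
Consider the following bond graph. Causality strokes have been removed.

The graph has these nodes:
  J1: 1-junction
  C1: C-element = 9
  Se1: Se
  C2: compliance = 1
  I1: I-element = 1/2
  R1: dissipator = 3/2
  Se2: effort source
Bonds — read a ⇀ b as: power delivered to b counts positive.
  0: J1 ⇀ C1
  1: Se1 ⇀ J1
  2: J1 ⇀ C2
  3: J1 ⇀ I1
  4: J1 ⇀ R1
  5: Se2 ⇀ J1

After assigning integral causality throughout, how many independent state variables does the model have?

bond 1 stroke at J1  (source Se1 imposes e)
bond 5 stroke at J1  (Se2 fixes effort; stroke away)
bond 0 stroke at J1  (prefer integral on C1)
bond 2 stroke at J1  (C2 integral (e out))
bond 3 stroke at I1  (I1 outputs flow p/I1)
bond 4 stroke at J1  (common-f at J1 fixed by 3)

3  (C1, C2, I1 all integral)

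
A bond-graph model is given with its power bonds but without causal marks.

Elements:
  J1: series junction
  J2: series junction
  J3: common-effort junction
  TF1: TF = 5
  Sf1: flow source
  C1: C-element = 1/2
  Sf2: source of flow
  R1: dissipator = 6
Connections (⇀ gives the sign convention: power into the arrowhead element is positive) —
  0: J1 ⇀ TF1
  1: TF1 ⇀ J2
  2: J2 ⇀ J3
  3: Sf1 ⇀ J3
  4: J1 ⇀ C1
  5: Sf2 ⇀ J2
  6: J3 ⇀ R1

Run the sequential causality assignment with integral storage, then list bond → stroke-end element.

#3 →Sf1  (Sf1: flow source, stroke at near end)
#5 →Sf2  (source Sf2 imposes f)
#1 →J2  (J2: bond 5 brought flow, rest push out)
#2 →J2  (1-jn J2 has f-setter on 5)
#6 →J3  (J3: last free bond brings effort in)
#0 →TF1  (TF1: transformer flips bond 1)
#4 →J1  (J1 flow already set via bond 0)

#0 →TF1
#1 →J2
#2 →J2
#3 →Sf1
#4 →J1
#5 →Sf2
#6 →J3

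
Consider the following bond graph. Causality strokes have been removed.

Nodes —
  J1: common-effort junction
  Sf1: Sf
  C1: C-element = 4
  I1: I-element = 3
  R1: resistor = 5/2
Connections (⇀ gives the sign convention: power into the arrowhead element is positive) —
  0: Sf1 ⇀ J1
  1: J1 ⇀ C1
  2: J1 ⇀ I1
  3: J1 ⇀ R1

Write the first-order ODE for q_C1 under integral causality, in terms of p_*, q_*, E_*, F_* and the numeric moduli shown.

b0 →Sf1  (Sf1 fixes flow; stroke at Sf1)
b1 →J1  (prefer integral on C1)
b2 →I1  (0-jn J1 has e-setter on 1)
b3 →R1  (0-jn J1 has e-setter on 1)

dq_C1/dt = F_Sf1 - p_I1/3 - q_C1/10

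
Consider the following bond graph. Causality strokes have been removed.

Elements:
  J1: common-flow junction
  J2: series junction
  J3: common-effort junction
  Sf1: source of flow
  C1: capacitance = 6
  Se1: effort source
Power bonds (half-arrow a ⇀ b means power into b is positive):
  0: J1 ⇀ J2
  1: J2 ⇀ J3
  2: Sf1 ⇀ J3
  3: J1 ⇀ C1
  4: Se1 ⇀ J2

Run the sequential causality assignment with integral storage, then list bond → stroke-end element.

b0 stroke at J2
b1 stroke at J3
b2 stroke at Sf1
b3 stroke at J1
b4 stroke at J2

β2 |Sf1  (source Sf1 imposes f)
β4 |J2  (Se1 fixes effort; stroke away)
β1 |J3  (J3: last free bond brings effort in)
β0 |J2  (1-jn J2 has f-setter on 1)
β3 |J1  (J1 flow already set via bond 0)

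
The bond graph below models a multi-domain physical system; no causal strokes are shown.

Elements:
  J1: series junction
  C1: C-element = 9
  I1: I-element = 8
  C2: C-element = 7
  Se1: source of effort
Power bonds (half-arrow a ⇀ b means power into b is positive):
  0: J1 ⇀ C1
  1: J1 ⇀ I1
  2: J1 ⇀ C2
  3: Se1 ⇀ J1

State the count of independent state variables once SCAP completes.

3  (C1, C2, I1 all integral)

β3 |J1  (Se1 fixes effort; stroke away)
β0 |J1  (prefer integral on C1)
β1 |I1  (I1 outputs flow p/I1)
β2 |J1  (J1: bond 1 brought flow, rest push out)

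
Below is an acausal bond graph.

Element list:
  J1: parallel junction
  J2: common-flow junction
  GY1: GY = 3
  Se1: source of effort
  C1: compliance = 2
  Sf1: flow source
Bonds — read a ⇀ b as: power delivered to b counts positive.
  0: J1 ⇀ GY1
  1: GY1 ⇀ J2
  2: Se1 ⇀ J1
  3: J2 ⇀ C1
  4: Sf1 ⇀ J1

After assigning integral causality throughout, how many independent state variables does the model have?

1  (C1 all integral)

b2 stroke at J1  (Se1 (Se) sets effort on bond)
b4 stroke at Sf1  (source Sf1 imposes f)
b0 stroke at GY1  (J1: bond 2 brought effort, rest push out)
b1 stroke at GY1  (GY GY1: same side as bond 0)
b3 stroke at J2  (J2 flow already set via bond 1)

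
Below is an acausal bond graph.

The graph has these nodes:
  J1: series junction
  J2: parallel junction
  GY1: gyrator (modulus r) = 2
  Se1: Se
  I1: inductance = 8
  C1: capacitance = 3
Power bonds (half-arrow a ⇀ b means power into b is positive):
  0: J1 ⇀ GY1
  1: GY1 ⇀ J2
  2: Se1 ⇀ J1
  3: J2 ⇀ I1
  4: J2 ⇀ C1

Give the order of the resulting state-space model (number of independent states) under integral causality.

2  (C1, I1 all integral)

b2 |J1  (source Se1 imposes e)
b0 |GY1  (closing 1-jn rule on J1)
b1 |GY1  (GY GY1: same side as bond 0)
b3 |I1  (prefer integral on I1)
b4 |J2  (J2: last free bond brings effort in)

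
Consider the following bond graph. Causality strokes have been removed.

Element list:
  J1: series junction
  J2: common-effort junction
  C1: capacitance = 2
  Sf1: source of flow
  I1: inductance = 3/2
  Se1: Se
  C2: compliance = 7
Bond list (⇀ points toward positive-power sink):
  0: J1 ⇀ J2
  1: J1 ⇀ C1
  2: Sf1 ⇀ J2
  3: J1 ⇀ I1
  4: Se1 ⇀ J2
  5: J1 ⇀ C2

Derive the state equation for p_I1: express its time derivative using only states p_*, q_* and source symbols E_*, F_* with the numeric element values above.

dp_I1/dt = -E_Se1 - q_C1/2 - q_C2/7

b2 stroke→Sf1  (Sf1 fixes flow; stroke at Sf1)
b4 stroke→J2  (Se1: effort source, stroke at far end)
b0 stroke→J1  (common-e at J2 fixed by 4)
b1 stroke→J1  (C1 outputs effort q/C1)
b3 stroke→I1  (I1 integral (f out))
b5 stroke→J1  (J1 flow already set via bond 3)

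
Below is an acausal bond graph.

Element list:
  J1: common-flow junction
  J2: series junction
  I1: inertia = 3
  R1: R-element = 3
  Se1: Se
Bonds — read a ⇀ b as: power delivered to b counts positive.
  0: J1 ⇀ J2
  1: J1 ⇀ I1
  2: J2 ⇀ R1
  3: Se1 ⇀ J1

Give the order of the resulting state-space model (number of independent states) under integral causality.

#3 stroke→J1  (source Se1 imposes e)
#1 stroke→I1  (I1 outputs flow p/I1)
#0 stroke→J1  (J1 flow already set via bond 1)
#2 stroke→J2  (J2 flow already set via bond 0)

1  (I1 all integral)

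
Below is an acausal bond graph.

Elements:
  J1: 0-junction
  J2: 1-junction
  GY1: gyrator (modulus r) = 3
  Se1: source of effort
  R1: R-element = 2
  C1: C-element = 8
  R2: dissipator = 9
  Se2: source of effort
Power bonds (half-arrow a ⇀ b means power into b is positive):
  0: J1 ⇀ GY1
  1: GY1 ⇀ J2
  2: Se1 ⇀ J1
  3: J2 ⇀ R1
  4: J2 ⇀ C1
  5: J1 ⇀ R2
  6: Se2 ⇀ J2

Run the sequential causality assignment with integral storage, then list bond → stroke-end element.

bond 2 →J1  (Se1 fixes effort; stroke away)
bond 6 →J2  (Se2 fixes effort; stroke away)
bond 0 →GY1  (J1 effort already set via bond 2)
bond 5 →R2  (J1: bond 2 brought effort, rest push out)
bond 1 →GY1  (GY1: gyrator matches bond 0)
bond 3 →J2  (common-f at J2 fixed by 1)
bond 4 →J2  (1-jn J2 has f-setter on 1)

b0 stroke→GY1
b1 stroke→GY1
b2 stroke→J1
b3 stroke→J2
b4 stroke→J2
b5 stroke→R2
b6 stroke→J2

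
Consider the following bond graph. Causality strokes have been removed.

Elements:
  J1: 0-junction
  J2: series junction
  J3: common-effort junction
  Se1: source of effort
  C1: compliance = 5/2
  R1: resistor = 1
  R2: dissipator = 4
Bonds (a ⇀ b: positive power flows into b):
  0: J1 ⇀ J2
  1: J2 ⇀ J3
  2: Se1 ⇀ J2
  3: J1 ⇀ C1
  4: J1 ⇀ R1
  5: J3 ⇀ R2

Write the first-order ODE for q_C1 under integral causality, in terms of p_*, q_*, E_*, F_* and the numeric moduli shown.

bond 2 stroke at J2  (source Se1 imposes e)
bond 3 stroke at J1  (C1 outputs effort q/C1)
bond 0 stroke at J2  (J1: bond 3 brought effort, rest push out)
bond 4 stroke at R1  (0-jn J1 has e-setter on 3)
bond 1 stroke at J3  (only one flow-in slot at J2)
bond 5 stroke at R2  (common-e at J3 fixed by 1)

dq_C1/dt = -E_Se1/4 - q_C1/2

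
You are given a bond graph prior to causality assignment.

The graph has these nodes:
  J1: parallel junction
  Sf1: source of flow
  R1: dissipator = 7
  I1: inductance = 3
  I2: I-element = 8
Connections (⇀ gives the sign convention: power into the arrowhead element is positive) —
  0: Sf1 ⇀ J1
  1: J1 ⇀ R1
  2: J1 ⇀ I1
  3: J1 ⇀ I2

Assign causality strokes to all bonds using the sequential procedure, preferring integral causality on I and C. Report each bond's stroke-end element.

b0 |Sf1
b1 |J1
b2 |I1
b3 |I2

#0 →Sf1  (Sf1: flow source, stroke at near end)
#2 →I1  (prefer integral on I1)
#3 →I2  (prefer integral on I2)
#1 →J1  (only one effort-in slot at J1)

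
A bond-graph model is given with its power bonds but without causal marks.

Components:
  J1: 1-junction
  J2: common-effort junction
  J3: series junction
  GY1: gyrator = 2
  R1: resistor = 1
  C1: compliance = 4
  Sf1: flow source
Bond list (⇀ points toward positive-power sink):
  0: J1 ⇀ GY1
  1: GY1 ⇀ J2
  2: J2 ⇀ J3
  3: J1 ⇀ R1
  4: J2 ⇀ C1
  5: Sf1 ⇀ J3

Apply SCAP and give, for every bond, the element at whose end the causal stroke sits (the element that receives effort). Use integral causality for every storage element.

#5 stroke at Sf1  (Sf1 fixes flow; stroke at Sf1)
#2 stroke at J3  (common-f at J3 fixed by 5)
#4 stroke at J2  (C1 integral (e out))
#1 stroke at GY1  (J2 effort already set via bond 4)
#0 stroke at GY1  (GY1 both-in/both-out from 1)
#3 stroke at J1  (common-f at J1 fixed by 0)

β0 |GY1
β1 |GY1
β2 |J3
β3 |J1
β4 |J2
β5 |Sf1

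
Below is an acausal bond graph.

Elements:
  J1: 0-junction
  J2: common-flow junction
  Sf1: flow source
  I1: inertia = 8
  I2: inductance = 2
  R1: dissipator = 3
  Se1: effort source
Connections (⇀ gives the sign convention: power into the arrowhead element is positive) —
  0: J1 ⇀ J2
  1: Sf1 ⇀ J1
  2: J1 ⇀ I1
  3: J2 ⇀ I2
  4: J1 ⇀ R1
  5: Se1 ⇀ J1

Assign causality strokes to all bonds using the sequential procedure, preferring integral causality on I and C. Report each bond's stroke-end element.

b0 stroke→J2
b1 stroke→Sf1
b2 stroke→I1
b3 stroke→I2
b4 stroke→R1
b5 stroke→J1

β1 stroke→Sf1  (Sf1 (Sf) sets flow on bond)
β5 stroke→J1  (Se1: effort source, stroke at far end)
β0 stroke→J2  (J1 effort already set via bond 5)
β2 stroke→I1  (0-jn J1 has e-setter on 5)
β4 stroke→R1  (common-e at J1 fixed by 5)
β3 stroke→I2  (J2 needs exactly one f-in)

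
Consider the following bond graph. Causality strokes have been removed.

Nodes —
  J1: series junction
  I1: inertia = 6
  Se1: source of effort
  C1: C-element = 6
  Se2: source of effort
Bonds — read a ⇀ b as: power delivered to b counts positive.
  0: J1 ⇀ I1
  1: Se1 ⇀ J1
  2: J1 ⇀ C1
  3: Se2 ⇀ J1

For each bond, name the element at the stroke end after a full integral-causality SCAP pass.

β1 stroke at J1  (source Se1 imposes e)
β3 stroke at J1  (Se2 fixes effort; stroke away)
β0 stroke at I1  (I1 outputs flow p/I1)
β2 stroke at J1  (J1: bond 0 brought flow, rest push out)

β0 →I1
β1 →J1
β2 →J1
β3 →J1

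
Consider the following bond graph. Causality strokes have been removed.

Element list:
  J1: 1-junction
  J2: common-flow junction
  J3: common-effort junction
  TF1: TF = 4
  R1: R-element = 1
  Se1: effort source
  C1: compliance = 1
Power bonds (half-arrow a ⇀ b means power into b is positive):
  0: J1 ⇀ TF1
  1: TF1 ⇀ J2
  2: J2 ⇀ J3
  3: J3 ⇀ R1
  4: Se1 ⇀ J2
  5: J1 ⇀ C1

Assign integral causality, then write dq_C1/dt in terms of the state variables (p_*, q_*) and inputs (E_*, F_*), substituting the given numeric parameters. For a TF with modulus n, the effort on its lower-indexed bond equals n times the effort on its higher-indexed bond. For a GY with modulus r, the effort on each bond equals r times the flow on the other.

b4 stroke at J2  (Se1: effort source, stroke at far end)
b5 stroke at J1  (prefer integral on C1)
b0 stroke at TF1  (closing 1-jn rule on J1)
b1 stroke at J2  (through TF1, causality passes straight; one stroke at TF1)
b2 stroke at J3  (closing 1-jn rule on J2)
b3 stroke at R1  (J3 effort already set via bond 2)

dq_C1/dt = E_Se1/4 - q_C1/16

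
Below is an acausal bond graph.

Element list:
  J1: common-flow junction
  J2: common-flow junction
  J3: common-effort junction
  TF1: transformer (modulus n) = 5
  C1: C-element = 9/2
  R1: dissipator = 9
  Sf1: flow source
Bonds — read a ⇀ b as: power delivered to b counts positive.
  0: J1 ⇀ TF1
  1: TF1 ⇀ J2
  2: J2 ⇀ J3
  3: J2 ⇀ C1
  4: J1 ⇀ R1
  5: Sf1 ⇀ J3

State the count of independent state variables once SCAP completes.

bond 5 |Sf1  (Sf1 fixes flow; stroke at Sf1)
bond 2 |J3  (J3 needs exactly one e-in)
bond 1 |J2  (J2 flow already set via bond 2)
bond 3 |J2  (common-f at J2 fixed by 2)
bond 0 |TF1  (through TF1, causality passes straight; one stroke at TF1)
bond 4 |J1  (J1: bond 0 brought flow, rest push out)

1  (C1 all integral)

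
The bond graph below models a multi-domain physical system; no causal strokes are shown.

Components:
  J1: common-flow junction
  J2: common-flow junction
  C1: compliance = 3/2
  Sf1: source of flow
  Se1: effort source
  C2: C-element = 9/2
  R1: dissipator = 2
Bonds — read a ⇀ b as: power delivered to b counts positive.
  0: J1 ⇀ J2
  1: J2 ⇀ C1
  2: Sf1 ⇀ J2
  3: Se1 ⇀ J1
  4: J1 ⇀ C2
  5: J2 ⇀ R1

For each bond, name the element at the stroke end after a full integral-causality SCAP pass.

b0 →J2
b1 →J2
b2 →Sf1
b3 →J1
b4 →J1
b5 →J2

b2 stroke→Sf1  (source Sf1 imposes f)
b3 stroke→J1  (source Se1 imposes e)
b0 stroke→J2  (J2: bond 2 brought flow, rest push out)
b1 stroke→J2  (J2 flow already set via bond 2)
b5 stroke→J2  (J2 flow already set via bond 2)
b4 stroke→J1  (common-f at J1 fixed by 0)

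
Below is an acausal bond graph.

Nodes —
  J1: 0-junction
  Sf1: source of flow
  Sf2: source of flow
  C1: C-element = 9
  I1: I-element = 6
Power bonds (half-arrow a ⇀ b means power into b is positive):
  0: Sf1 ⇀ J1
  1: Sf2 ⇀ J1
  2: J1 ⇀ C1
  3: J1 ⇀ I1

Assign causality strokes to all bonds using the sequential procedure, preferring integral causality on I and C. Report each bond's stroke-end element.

β0 →Sf1  (Sf1: flow source, stroke at near end)
β1 →Sf2  (Sf2: flow source, stroke at near end)
β2 →J1  (C1 integral (e out))
β3 →I1  (common-e at J1 fixed by 2)

b0 stroke at Sf1
b1 stroke at Sf2
b2 stroke at J1
b3 stroke at I1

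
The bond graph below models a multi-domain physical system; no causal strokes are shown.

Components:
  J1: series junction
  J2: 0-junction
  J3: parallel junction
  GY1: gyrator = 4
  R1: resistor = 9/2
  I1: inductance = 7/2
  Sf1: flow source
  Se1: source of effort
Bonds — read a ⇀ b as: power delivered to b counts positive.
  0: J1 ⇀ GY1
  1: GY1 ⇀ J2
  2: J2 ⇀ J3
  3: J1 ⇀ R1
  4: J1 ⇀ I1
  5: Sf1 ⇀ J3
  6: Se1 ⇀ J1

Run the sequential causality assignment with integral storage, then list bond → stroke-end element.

β5 →Sf1  (Sf1 (Sf) sets flow on bond)
β6 →J1  (source Se1 imposes e)
β2 →J3  (only one effort-in slot at J3)
β1 →J2  (J2: last free bond brings effort in)
β0 →J1  (GY GY1: same side as bond 1)
β4 →I1  (I1 outputs flow p/I1)
β3 →J1  (common-f at J1 fixed by 4)

bond 0 →J1
bond 1 →J2
bond 2 →J3
bond 3 →J1
bond 4 →I1
bond 5 →Sf1
bond 6 →J1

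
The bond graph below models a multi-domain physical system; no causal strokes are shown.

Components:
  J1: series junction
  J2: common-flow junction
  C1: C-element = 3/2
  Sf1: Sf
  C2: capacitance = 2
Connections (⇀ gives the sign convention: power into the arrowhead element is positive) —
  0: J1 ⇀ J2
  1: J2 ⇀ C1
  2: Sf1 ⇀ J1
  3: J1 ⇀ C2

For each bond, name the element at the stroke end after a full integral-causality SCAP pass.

bond 0 →J1
bond 1 →J2
bond 2 →Sf1
bond 3 →J1

bond 2 |Sf1  (Sf1 fixes flow; stroke at Sf1)
bond 0 |J1  (J1: bond 2 brought flow, rest push out)
bond 3 |J1  (J1 flow already set via bond 2)
bond 1 |J2  (J2 flow already set via bond 0)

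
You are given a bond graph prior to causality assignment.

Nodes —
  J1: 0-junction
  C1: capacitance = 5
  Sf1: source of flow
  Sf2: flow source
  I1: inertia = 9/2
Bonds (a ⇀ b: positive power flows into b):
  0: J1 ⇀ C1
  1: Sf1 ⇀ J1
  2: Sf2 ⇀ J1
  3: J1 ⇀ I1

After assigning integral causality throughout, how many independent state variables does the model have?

2  (C1, I1 all integral)

bond 1 |Sf1  (source Sf1 imposes f)
bond 2 |Sf2  (Sf2 fixes flow; stroke at Sf2)
bond 0 |J1  (prefer integral on C1)
bond 3 |I1  (J1 effort already set via bond 0)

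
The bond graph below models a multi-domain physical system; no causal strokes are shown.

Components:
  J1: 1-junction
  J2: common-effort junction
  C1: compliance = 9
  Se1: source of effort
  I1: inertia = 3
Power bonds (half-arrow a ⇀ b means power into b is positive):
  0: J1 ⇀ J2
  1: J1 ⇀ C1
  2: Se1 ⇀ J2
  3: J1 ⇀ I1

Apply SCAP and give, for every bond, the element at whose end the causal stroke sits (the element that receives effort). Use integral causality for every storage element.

β0 →J1
β1 →J1
β2 →J2
β3 →I1

β2 stroke at J2  (source Se1 imposes e)
β0 stroke at J1  (J2: bond 2 brought effort, rest push out)
β1 stroke at J1  (C1 integral (e out))
β3 stroke at I1  (closing 1-jn rule on J1)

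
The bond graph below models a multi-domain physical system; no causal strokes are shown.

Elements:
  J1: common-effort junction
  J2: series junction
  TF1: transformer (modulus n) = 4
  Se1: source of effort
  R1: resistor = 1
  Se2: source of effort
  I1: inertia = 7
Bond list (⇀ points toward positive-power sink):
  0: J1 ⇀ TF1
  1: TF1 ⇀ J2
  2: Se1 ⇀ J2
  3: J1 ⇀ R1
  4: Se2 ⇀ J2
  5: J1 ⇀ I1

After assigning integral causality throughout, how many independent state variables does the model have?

bond 2 |J2  (Se1 fixes effort; stroke away)
bond 4 |J2  (Se2: effort source, stroke at far end)
bond 1 |TF1  (J2 needs exactly one f-in)
bond 0 |J1  (through TF1, causality passes straight; one stroke at TF1)
bond 3 |R1  (0-jn J1 has e-setter on 0)
bond 5 |I1  (common-e at J1 fixed by 0)

1  (I1 all integral)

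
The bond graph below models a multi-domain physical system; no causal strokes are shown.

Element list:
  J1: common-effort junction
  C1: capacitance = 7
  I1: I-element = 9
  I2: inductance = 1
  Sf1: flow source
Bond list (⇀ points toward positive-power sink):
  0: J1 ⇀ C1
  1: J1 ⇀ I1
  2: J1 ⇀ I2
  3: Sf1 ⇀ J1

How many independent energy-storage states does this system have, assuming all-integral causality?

b3 →Sf1  (Sf1 (Sf) sets flow on bond)
b0 →J1  (prefer integral on C1)
b1 →I1  (J1: bond 0 brought effort, rest push out)
b2 →I2  (J1: bond 0 brought effort, rest push out)

3  (C1, I1, I2 all integral)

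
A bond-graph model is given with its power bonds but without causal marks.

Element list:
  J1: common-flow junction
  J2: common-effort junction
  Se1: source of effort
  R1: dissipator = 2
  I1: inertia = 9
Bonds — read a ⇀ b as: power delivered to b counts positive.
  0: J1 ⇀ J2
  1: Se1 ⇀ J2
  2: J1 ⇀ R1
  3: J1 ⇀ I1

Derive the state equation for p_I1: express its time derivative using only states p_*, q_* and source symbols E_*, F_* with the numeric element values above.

dp_I1/dt = -E_Se1 - 2*p_I1/9

bond 1 |J2  (Se1 fixes effort; stroke away)
bond 0 |J1  (J2 effort already set via bond 1)
bond 3 |I1  (prefer integral on I1)
bond 2 |J1  (J1: bond 3 brought flow, rest push out)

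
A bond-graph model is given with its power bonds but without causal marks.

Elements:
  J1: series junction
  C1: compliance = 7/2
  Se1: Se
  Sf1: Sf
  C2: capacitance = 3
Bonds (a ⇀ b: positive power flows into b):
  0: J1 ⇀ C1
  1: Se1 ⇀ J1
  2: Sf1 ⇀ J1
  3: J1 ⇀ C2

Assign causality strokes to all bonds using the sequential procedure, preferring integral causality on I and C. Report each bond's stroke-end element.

#1 stroke→J1  (Se1: effort source, stroke at far end)
#2 stroke→Sf1  (Sf1 fixes flow; stroke at Sf1)
#0 stroke→J1  (J1: bond 2 brought flow, rest push out)
#3 stroke→J1  (J1: bond 2 brought flow, rest push out)

β0 |J1
β1 |J1
β2 |Sf1
β3 |J1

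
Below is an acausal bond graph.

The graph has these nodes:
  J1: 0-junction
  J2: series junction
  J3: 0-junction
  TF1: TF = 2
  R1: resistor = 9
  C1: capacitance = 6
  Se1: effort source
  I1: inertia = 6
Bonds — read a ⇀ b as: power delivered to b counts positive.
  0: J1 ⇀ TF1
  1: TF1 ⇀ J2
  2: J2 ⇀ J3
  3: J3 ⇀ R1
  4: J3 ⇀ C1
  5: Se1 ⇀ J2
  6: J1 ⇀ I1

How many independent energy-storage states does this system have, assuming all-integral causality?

bond 5 |J2  (Se1 (Se) sets effort on bond)
bond 4 |J3  (C1 outputs effort q/C1)
bond 2 |J2  (J3 effort already set via bond 4)
bond 3 |R1  (J3: bond 4 brought effort, rest push out)
bond 1 |TF1  (J2: last free bond brings flow in)
bond 0 |J1  (TF1 one-in-one-out from 1)
bond 6 |I1  (common-e at J1 fixed by 0)

2  (C1, I1 all integral)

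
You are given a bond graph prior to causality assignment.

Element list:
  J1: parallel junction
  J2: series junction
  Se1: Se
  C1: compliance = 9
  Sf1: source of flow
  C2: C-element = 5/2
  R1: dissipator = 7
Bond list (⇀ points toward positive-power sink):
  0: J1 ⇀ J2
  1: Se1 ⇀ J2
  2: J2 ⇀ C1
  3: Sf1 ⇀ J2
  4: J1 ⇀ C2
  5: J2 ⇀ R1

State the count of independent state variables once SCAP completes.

bond 1 stroke at J2  (Se1 fixes effort; stroke away)
bond 3 stroke at Sf1  (Sf1: flow source, stroke at near end)
bond 0 stroke at J2  (1-jn J2 has f-setter on 3)
bond 2 stroke at J2  (J2: bond 3 brought flow, rest push out)
bond 5 stroke at J2  (common-f at J2 fixed by 3)
bond 4 stroke at J1  (only one effort-in slot at J1)

2  (C1, C2 all integral)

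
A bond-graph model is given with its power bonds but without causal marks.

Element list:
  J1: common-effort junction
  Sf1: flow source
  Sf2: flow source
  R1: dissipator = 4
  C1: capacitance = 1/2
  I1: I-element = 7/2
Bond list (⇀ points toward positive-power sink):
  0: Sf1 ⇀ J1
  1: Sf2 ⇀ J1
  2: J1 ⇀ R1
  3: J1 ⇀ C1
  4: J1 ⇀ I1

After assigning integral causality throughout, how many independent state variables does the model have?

2  (C1, I1 all integral)

b0 stroke at Sf1  (Sf1 fixes flow; stroke at Sf1)
b1 stroke at Sf2  (Sf2 (Sf) sets flow on bond)
b3 stroke at J1  (C1: C, integral causality)
b2 stroke at R1  (J1: bond 3 brought effort, rest push out)
b4 stroke at I1  (J1: bond 3 brought effort, rest push out)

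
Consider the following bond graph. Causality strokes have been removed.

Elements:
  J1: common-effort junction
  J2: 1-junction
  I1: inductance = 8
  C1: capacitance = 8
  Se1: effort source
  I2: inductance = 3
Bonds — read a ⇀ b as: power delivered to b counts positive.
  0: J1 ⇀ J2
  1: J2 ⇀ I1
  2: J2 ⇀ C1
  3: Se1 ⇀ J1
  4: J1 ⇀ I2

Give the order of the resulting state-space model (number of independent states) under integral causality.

bond 3 stroke at J1  (Se1 fixes effort; stroke away)
bond 0 stroke at J2  (J1 effort already set via bond 3)
bond 4 stroke at I2  (common-e at J1 fixed by 3)
bond 1 stroke at I1  (I1: I, integral causality)
bond 2 stroke at J2  (1-jn J2 has f-setter on 1)

3  (C1, I1, I2 all integral)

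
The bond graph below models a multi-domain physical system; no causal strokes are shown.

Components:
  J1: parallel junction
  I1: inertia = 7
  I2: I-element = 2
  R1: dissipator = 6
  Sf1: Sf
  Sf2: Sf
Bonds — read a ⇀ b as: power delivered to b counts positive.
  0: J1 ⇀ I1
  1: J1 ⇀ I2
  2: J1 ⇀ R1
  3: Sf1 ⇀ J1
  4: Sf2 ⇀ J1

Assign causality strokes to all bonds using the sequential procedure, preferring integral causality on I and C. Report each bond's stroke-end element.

bond 3 stroke at Sf1  (Sf1 fixes flow; stroke at Sf1)
bond 4 stroke at Sf2  (Sf2 fixes flow; stroke at Sf2)
bond 0 stroke at I1  (I1 integral (f out))
bond 1 stroke at I2  (I2 integral (f out))
bond 2 stroke at J1  (J1: last free bond brings effort in)

#0 stroke→I1
#1 stroke→I2
#2 stroke→J1
#3 stroke→Sf1
#4 stroke→Sf2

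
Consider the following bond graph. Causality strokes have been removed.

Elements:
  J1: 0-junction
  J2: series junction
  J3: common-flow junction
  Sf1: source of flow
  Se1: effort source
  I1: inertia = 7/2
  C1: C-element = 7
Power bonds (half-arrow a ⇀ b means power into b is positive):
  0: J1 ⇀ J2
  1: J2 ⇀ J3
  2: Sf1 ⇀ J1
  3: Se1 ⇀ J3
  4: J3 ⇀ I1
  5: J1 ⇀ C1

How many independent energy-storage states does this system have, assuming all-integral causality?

#2 stroke→Sf1  (Sf1 fixes flow; stroke at Sf1)
#3 stroke→J3  (Se1 (Se) sets effort on bond)
#4 stroke→I1  (I1: I, integral causality)
#1 stroke→J3  (J3: bond 4 brought flow, rest push out)
#0 stroke→J2  (common-f at J2 fixed by 1)
#5 stroke→J1  (closing 0-jn rule on J1)

2  (C1, I1 all integral)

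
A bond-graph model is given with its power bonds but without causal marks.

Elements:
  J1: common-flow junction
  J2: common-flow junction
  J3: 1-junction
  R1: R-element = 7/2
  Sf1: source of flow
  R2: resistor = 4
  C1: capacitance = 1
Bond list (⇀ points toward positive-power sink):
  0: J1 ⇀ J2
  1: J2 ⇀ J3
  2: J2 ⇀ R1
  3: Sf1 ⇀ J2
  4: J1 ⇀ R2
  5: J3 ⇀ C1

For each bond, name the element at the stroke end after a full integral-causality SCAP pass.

β0 |J2
β1 |J2
β2 |J2
β3 |Sf1
β4 |J1
β5 |J3

b3 →Sf1  (Sf1 fixes flow; stroke at Sf1)
b0 →J2  (common-f at J2 fixed by 3)
b1 →J2  (1-jn J2 has f-setter on 3)
b2 →J2  (1-jn J2 has f-setter on 3)
b5 →J3  (J3 flow already set via bond 1)
b4 →J1  (J1 flow already set via bond 0)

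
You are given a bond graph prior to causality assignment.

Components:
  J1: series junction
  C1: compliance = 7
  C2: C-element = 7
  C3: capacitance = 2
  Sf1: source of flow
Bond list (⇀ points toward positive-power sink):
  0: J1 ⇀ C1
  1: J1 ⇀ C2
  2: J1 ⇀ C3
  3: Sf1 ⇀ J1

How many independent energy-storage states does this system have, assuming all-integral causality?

3  (C1, C2, C3 all integral)

β3 →Sf1  (source Sf1 imposes f)
β0 →J1  (J1: bond 3 brought flow, rest push out)
β1 →J1  (J1: bond 3 brought flow, rest push out)
β2 →J1  (common-f at J1 fixed by 3)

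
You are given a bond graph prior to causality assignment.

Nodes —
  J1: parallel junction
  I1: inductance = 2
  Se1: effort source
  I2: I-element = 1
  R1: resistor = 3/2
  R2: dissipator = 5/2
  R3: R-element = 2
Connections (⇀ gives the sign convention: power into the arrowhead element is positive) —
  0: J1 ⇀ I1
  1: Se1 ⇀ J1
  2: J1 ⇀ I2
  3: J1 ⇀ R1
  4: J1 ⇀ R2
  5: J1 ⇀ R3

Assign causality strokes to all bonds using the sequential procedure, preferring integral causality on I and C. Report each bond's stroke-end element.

b1 →J1  (Se1: effort source, stroke at far end)
b0 →I1  (J1 effort already set via bond 1)
b2 →I2  (J1 effort already set via bond 1)
b3 →R1  (common-e at J1 fixed by 1)
b4 →R2  (J1: bond 1 brought effort, rest push out)
b5 →R3  (common-e at J1 fixed by 1)

#0 →I1
#1 →J1
#2 →I2
#3 →R1
#4 →R2
#5 →R3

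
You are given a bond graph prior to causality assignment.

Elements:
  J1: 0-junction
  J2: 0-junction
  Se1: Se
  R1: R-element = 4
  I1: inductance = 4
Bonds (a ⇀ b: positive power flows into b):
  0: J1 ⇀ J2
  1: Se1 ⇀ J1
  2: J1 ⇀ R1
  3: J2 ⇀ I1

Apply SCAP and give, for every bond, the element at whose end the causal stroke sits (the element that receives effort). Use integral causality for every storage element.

#1 |J1  (Se1 fixes effort; stroke away)
#0 |J2  (0-jn J1 has e-setter on 1)
#2 |R1  (J1 effort already set via bond 1)
#3 |I1  (J2 effort already set via bond 0)

bond 0 →J2
bond 1 →J1
bond 2 →R1
bond 3 →I1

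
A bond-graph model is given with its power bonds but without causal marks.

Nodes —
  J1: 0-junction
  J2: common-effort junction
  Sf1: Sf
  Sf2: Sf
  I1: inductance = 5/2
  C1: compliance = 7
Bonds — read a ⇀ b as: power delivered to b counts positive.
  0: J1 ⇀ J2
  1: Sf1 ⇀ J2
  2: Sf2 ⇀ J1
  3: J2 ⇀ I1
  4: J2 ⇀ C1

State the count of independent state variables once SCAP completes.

2  (C1, I1 all integral)

#1 →Sf1  (Sf1: flow source, stroke at near end)
#2 →Sf2  (Sf2 fixes flow; stroke at Sf2)
#0 →J1  (J1: last free bond brings effort in)
#3 →I1  (I1: I, integral causality)
#4 →J2  (only one effort-in slot at J2)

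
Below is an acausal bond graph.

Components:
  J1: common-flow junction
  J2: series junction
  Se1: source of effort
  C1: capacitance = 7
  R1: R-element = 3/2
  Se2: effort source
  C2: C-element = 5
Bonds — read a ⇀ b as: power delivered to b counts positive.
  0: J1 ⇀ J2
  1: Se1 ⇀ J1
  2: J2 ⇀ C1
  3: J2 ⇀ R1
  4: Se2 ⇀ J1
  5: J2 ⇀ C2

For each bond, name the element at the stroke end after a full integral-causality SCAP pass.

#1 stroke at J1  (Se1 (Se) sets effort on bond)
#4 stroke at J1  (Se2: effort source, stroke at far end)
#0 stroke at J2  (closing 1-jn rule on J1)
#2 stroke at J2  (C1: C, integral causality)
#5 stroke at J2  (C2 integral (e out))
#3 stroke at R1  (closing 1-jn rule on J2)

bond 0 |J2
bond 1 |J1
bond 2 |J2
bond 3 |R1
bond 4 |J1
bond 5 |J2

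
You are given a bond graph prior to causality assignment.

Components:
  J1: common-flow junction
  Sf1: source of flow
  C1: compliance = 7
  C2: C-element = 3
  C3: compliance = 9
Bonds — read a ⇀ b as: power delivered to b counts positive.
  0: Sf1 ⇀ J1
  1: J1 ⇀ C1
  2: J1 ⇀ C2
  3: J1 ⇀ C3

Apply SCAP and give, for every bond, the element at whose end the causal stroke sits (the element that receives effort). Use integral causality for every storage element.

β0 stroke→Sf1
β1 stroke→J1
β2 stroke→J1
β3 stroke→J1

b0 stroke at Sf1  (Sf1 (Sf) sets flow on bond)
b1 stroke at J1  (common-f at J1 fixed by 0)
b2 stroke at J1  (1-jn J1 has f-setter on 0)
b3 stroke at J1  (J1 flow already set via bond 0)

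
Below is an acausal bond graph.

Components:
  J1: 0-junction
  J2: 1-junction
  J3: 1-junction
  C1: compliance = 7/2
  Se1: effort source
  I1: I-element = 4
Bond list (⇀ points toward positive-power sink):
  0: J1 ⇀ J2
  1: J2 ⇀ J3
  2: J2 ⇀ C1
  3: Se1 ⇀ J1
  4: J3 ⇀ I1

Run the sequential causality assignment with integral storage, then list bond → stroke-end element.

#3 |J1  (source Se1 imposes e)
#0 |J2  (J1: bond 3 brought effort, rest push out)
#2 |J2  (C1 integral (e out))
#1 |J3  (J2 needs exactly one f-in)
#4 |I1  (J3: last free bond brings flow in)

#0 stroke→J2
#1 stroke→J3
#2 stroke→J2
#3 stroke→J1
#4 stroke→I1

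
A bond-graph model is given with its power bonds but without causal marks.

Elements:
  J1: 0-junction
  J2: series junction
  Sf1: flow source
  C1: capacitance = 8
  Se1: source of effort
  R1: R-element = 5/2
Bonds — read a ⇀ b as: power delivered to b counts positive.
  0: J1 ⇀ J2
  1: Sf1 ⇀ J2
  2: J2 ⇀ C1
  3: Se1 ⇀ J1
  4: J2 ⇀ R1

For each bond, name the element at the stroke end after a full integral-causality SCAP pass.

bond 1 stroke at Sf1  (Sf1 (Sf) sets flow on bond)
bond 3 stroke at J1  (Se1 fixes effort; stroke away)
bond 0 stroke at J2  (J1 effort already set via bond 3)
bond 2 stroke at J2  (1-jn J2 has f-setter on 1)
bond 4 stroke at J2  (J2: bond 1 brought flow, rest push out)

#0 stroke→J2
#1 stroke→Sf1
#2 stroke→J2
#3 stroke→J1
#4 stroke→J2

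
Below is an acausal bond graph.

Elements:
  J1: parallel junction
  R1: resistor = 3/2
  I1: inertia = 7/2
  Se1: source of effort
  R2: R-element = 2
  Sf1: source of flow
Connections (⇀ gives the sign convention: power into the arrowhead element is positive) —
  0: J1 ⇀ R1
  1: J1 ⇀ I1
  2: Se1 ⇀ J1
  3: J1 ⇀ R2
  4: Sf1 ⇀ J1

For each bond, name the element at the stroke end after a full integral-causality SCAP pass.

#0 stroke at R1
#1 stroke at I1
#2 stroke at J1
#3 stroke at R2
#4 stroke at Sf1

#2 |J1  (Se1 fixes effort; stroke away)
#4 |Sf1  (Sf1 (Sf) sets flow on bond)
#0 |R1  (0-jn J1 has e-setter on 2)
#1 |I1  (J1 effort already set via bond 2)
#3 |R2  (J1 effort already set via bond 2)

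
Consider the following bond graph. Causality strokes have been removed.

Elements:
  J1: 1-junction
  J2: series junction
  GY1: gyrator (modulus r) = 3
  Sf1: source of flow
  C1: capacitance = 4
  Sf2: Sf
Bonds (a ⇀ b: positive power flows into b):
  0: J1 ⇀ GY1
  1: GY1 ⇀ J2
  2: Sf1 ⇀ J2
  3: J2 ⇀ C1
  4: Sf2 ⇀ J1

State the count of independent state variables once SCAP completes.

1  (C1 all integral)

#2 |Sf1  (Sf1 (Sf) sets flow on bond)
#4 |Sf2  (Sf2 (Sf) sets flow on bond)
#0 |J1  (common-f at J1 fixed by 4)
#1 |J2  (1-jn J2 has f-setter on 2)
#3 |J2  (1-jn J2 has f-setter on 2)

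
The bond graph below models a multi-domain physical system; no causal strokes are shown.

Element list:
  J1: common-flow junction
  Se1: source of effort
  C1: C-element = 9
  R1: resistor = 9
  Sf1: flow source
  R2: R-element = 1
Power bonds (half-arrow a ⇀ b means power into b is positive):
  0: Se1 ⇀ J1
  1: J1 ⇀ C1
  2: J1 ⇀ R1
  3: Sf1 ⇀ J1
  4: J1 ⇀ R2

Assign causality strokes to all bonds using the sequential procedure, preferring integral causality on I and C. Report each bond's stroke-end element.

β0 |J1
β1 |J1
β2 |J1
β3 |Sf1
β4 |J1

b0 stroke at J1  (Se1 fixes effort; stroke away)
b3 stroke at Sf1  (source Sf1 imposes f)
b1 stroke at J1  (1-jn J1 has f-setter on 3)
b2 stroke at J1  (J1: bond 3 brought flow, rest push out)
b4 stroke at J1  (J1 flow already set via bond 3)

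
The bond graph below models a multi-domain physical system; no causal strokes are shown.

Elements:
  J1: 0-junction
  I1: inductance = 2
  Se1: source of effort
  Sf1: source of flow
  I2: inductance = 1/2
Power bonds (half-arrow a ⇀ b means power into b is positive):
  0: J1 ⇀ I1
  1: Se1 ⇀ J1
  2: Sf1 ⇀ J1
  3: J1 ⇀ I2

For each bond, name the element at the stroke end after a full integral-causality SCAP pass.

β1 |J1  (source Se1 imposes e)
β2 |Sf1  (Sf1 fixes flow; stroke at Sf1)
β0 |I1  (0-jn J1 has e-setter on 1)
β3 |I2  (common-e at J1 fixed by 1)

#0 |I1
#1 |J1
#2 |Sf1
#3 |I2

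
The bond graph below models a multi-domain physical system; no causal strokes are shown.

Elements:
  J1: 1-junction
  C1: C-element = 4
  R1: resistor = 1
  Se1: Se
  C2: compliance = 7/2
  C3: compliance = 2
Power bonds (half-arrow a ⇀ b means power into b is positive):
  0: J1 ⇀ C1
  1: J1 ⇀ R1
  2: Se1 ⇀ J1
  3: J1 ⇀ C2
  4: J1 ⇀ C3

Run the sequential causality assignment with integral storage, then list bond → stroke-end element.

b2 →J1  (source Se1 imposes e)
b0 →J1  (C1 integral (e out))
b3 →J1  (C2 outputs effort q/C2)
b4 →J1  (C3: C, integral causality)
b1 →R1  (only one flow-in slot at J1)

b0 |J1
b1 |R1
b2 |J1
b3 |J1
b4 |J1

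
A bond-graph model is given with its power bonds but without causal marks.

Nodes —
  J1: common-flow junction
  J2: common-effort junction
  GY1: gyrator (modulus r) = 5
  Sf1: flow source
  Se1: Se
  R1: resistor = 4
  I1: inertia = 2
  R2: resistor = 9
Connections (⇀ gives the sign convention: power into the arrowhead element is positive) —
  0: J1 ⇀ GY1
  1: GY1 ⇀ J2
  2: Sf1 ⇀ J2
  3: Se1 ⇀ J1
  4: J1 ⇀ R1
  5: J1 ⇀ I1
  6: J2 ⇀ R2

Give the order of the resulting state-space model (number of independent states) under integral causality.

1  (I1 all integral)

b2 →Sf1  (source Sf1 imposes f)
b3 →J1  (Se1 fixes effort; stroke away)
b5 →I1  (I1: I, integral causality)
b0 →J1  (common-f at J1 fixed by 5)
b4 →J1  (J1: bond 5 brought flow, rest push out)
b1 →J2  (GY1: gyrator matches bond 0)
b6 →R2  (J2 effort already set via bond 1)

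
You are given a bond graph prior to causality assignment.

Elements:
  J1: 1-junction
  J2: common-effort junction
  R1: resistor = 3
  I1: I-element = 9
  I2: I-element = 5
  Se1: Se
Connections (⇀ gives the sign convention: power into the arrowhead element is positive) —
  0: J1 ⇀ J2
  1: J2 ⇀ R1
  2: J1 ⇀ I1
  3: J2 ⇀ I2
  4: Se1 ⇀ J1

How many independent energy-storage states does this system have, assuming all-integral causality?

#4 stroke→J1  (Se1: effort source, stroke at far end)
#2 stroke→I1  (I1: I, integral causality)
#0 stroke→J1  (1-jn J1 has f-setter on 2)
#3 stroke→I2  (I2 outputs flow p/I2)
#1 stroke→J2  (closing 0-jn rule on J2)

2  (I1, I2 all integral)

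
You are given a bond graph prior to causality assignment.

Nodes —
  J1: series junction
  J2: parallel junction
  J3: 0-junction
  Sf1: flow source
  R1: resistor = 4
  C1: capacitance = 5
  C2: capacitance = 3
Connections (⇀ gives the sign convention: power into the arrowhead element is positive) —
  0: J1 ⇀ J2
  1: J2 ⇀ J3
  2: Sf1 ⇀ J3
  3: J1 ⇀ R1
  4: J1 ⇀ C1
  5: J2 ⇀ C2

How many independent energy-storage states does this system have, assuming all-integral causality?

b2 stroke at Sf1  (Sf1 fixes flow; stroke at Sf1)
b1 stroke at J3  (J3 needs exactly one e-in)
b4 stroke at J1  (C1 integral (e out))
b5 stroke at J2  (C2 integral (e out))
b0 stroke at J1  (J2: bond 5 brought effort, rest push out)
b3 stroke at R1  (J1 needs exactly one f-in)

2  (C1, C2 all integral)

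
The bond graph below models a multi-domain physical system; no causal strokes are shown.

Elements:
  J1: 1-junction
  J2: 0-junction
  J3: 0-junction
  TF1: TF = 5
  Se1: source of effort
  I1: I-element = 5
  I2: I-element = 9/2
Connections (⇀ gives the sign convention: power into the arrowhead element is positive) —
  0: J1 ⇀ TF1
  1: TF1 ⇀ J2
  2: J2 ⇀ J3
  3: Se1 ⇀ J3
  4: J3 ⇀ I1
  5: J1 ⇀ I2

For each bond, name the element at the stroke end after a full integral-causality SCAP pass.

bond 0 stroke at J1
bond 1 stroke at TF1
bond 2 stroke at J2
bond 3 stroke at J3
bond 4 stroke at I1
bond 5 stroke at I2

β3 stroke at J3  (Se1 fixes effort; stroke away)
β2 stroke at J2  (J3: bond 3 brought effort, rest push out)
β4 stroke at I1  (common-e at J3 fixed by 3)
β1 stroke at TF1  (J2 effort already set via bond 2)
β0 stroke at J1  (TF1: transformer flips bond 1)
β5 stroke at I2  (only one flow-in slot at J1)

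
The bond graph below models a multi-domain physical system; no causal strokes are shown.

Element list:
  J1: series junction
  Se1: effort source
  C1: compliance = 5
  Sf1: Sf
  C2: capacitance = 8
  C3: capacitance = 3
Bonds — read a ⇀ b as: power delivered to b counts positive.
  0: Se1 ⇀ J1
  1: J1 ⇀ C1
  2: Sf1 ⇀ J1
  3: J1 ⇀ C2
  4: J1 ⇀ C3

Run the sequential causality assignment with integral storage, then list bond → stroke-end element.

b0 stroke at J1  (Se1 (Se) sets effort on bond)
b2 stroke at Sf1  (source Sf1 imposes f)
b1 stroke at J1  (J1: bond 2 brought flow, rest push out)
b3 stroke at J1  (J1 flow already set via bond 2)
b4 stroke at J1  (1-jn J1 has f-setter on 2)

b0 stroke→J1
b1 stroke→J1
b2 stroke→Sf1
b3 stroke→J1
b4 stroke→J1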